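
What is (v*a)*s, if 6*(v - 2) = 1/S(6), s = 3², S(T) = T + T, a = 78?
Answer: 5655/4 ≈ 1413.8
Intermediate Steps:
S(T) = 2*T
s = 9
v = 145/72 (v = 2 + 1/(6*((2*6))) = 2 + (⅙)/12 = 2 + (⅙)*(1/12) = 2 + 1/72 = 145/72 ≈ 2.0139)
(v*a)*s = ((145/72)*78)*9 = (1885/12)*9 = 5655/4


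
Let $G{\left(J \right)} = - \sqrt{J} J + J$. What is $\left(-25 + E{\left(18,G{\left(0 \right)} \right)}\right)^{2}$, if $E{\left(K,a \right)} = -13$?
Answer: $1444$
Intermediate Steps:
$G{\left(J \right)} = J - J^{\frac{3}{2}}$ ($G{\left(J \right)} = - J^{\frac{3}{2}} + J = J - J^{\frac{3}{2}}$)
$\left(-25 + E{\left(18,G{\left(0 \right)} \right)}\right)^{2} = \left(-25 - 13\right)^{2} = \left(-38\right)^{2} = 1444$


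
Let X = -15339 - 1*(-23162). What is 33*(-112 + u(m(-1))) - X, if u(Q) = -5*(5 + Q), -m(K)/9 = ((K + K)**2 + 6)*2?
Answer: 17356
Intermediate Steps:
m(K) = -108 - 72*K**2 (m(K) = -9*((K + K)**2 + 6)*2 = -9*((2*K)**2 + 6)*2 = -9*(4*K**2 + 6)*2 = -9*(6 + 4*K**2)*2 = -9*(12 + 8*K**2) = -108 - 72*K**2)
u(Q) = -25 - 5*Q
X = 7823 (X = -15339 + 23162 = 7823)
33*(-112 + u(m(-1))) - X = 33*(-112 + (-25 - 5*(-108 - 72*(-1)**2))) - 1*7823 = 33*(-112 + (-25 - 5*(-108 - 72*1))) - 7823 = 33*(-112 + (-25 - 5*(-108 - 72))) - 7823 = 33*(-112 + (-25 - 5*(-180))) - 7823 = 33*(-112 + (-25 + 900)) - 7823 = 33*(-112 + 875) - 7823 = 33*763 - 7823 = 25179 - 7823 = 17356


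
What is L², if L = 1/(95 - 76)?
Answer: 1/361 ≈ 0.0027701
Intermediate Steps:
L = 1/19 ≈ 0.052632
L² = (1/19)² = 1/361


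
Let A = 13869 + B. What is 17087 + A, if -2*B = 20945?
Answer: 40967/2 ≈ 20484.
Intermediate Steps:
B = -20945/2 (B = -½*20945 = -20945/2 ≈ -10473.)
A = 6793/2 (A = 13869 - 20945/2 = 6793/2 ≈ 3396.5)
17087 + A = 17087 + 6793/2 = 40967/2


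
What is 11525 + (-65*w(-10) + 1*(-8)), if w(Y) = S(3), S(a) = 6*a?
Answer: 10347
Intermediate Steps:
w(Y) = 18 (w(Y) = 6*3 = 18)
11525 + (-65*w(-10) + 1*(-8)) = 11525 + (-65*18 + 1*(-8)) = 11525 + (-1170 - 8) = 11525 - 1178 = 10347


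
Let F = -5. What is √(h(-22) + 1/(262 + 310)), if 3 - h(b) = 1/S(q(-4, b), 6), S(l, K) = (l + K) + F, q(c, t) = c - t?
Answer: √87082567/5434 ≈ 1.7173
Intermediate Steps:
S(l, K) = -5 + K + l (S(l, K) = (l + K) - 5 = (K + l) - 5 = -5 + K + l)
h(b) = 3 - 1/(-3 - b) (h(b) = 3 - 1/(-5 + 6 + (-4 - b)) = 3 - 1/(-3 - b))
√(h(-22) + 1/(262 + 310)) = √((10 + 3*(-22))/(3 - 22) + 1/(262 + 310)) = √((10 - 66)/(-19) + 1/572) = √(-1/19*(-56) + 1/572) = √(56/19 + 1/572) = √(32051/10868) = √87082567/5434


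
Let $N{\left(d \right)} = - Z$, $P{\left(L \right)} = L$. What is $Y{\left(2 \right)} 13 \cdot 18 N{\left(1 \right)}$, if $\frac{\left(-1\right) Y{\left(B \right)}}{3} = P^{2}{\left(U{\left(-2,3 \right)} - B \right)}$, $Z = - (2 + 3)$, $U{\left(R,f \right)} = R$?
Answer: $-56160$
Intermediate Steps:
$Z = -5$ ($Z = \left(-1\right) 5 = -5$)
$N{\left(d \right)} = 5$ ($N{\left(d \right)} = \left(-1\right) \left(-5\right) = 5$)
$Y{\left(B \right)} = - 3 \left(-2 - B\right)^{2}$
$Y{\left(2 \right)} 13 \cdot 18 N{\left(1 \right)} = - 3 \left(2 + 2\right)^{2} \cdot 13 \cdot 18 \cdot 5 = - 3 \cdot 4^{2} \cdot 13 \cdot 90 = \left(-3\right) 16 \cdot 13 \cdot 90 = \left(-48\right) 13 \cdot 90 = \left(-624\right) 90 = -56160$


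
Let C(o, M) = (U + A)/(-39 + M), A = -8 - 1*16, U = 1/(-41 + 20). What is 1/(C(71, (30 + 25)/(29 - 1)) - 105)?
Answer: -3111/324635 ≈ -0.0095831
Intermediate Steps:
U = -1/21 (U = 1/(-21) = -1/21 ≈ -0.047619)
A = -24 (A = -8 - 16 = -24)
C(o, M) = -505/(21*(-39 + M)) (C(o, M) = (-1/21 - 24)/(-39 + M) = -505/(21*(-39 + M)))
1/(C(71, (30 + 25)/(29 - 1)) - 105) = 1/(-505/(-819 + 21*((30 + 25)/(29 - 1))) - 105) = 1/(-505/(-819 + 21*(55/28)) - 105) = 1/(-505/(-819 + 165/4) - 105) = 1/(-505/(-3111/4) - 105) = 1/(-505*(-4/3111) - 105) = 1/(2020/3111 - 105) = 1/(-324635/3111) = -3111/324635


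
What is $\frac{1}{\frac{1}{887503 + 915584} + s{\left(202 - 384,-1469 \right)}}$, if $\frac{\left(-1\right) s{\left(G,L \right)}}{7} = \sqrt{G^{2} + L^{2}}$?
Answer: $- \frac{1803087}{349050826049966925884} - \frac{295852168390779 \sqrt{12965}}{349050826049966925884} \approx -9.651 \cdot 10^{-5}$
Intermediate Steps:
$s{\left(G,L \right)} = - 7 \sqrt{G^{2} + L^{2}}$
$\frac{1}{\frac{1}{887503 + 915584} + s{\left(202 - 384,-1469 \right)}} = \frac{1}{\frac{1}{887503 + 915584} - 7 \sqrt{\left(202 - 384\right)^{2} + \left(-1469\right)^{2}}} = \frac{1}{\frac{1}{1803087} - 7 \sqrt{\left(202 - 384\right)^{2} + 2157961}} = \frac{1}{\frac{1}{1803087} - 7 \sqrt{\left(-182\right)^{2} + 2157961}} = \frac{1}{\frac{1}{1803087} - 7 \sqrt{33124 + 2157961}} = \frac{1}{\frac{1}{1803087} - 7 \sqrt{2191085}} = \frac{1}{\frac{1}{1803087} - 7 \cdot 13 \sqrt{12965}} = \frac{1}{\frac{1}{1803087} - 91 \sqrt{12965}}$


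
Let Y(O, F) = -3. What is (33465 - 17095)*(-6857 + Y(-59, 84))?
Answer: -112298200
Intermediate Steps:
(33465 - 17095)*(-6857 + Y(-59, 84)) = (33465 - 17095)*(-6857 - 3) = 16370*(-6860) = -112298200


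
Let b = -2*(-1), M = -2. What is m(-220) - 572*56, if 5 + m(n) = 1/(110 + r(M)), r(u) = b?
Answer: -3588143/112 ≈ -32037.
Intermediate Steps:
b = 2
r(u) = 2
m(n) = -559/112 (m(n) = -5 + 1/(110 + 2) = -5 + 1/112 = -559/112)
m(-220) - 572*56 = -559/112 - 572*56 = -559/112 - 32032 = -3588143/112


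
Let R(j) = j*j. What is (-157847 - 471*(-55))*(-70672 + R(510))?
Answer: -24993509176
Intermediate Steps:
R(j) = j²
(-157847 - 471*(-55))*(-70672 + R(510)) = (-157847 - 471*(-55))*(-70672 + 510²) = (-157847 + 25905)*(-70672 + 260100) = -131942*189428 = -24993509176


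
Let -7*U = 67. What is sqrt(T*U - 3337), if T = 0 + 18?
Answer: 17*I*sqrt(595)/7 ≈ 59.239*I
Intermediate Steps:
U = -67/7 (U = -1/7*67 = -67/7 ≈ -9.5714)
T = 18
sqrt(T*U - 3337) = sqrt(18*(-67/7) - 3337) = sqrt(-1206/7 - 3337) = sqrt(-24565/7) = 17*I*sqrt(595)/7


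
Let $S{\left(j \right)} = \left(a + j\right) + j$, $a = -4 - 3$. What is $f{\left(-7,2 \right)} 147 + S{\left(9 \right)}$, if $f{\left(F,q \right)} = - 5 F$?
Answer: $5156$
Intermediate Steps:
$a = -7$ ($a = -4 - 3 = -7$)
$S{\left(j \right)} = -7 + 2 j$ ($S{\left(j \right)} = \left(-7 + j\right) + j = -7 + 2 j$)
$f{\left(-7,2 \right)} 147 + S{\left(9 \right)} = \left(-5\right) \left(-7\right) 147 + \left(-7 + 2 \cdot 9\right) = 35 \cdot 147 + \left(-7 + 18\right) = 5145 + 11 = 5156$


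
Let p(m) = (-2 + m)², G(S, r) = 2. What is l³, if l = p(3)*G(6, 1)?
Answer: 8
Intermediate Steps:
l = 2 (l = (-2 + 3)²*2 = 1²*2 = 1*2 = 2)
l³ = 2³ = 8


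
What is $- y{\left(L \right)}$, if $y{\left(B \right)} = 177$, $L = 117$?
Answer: $-177$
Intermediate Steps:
$- y{\left(L \right)} = \left(-1\right) 177 = -177$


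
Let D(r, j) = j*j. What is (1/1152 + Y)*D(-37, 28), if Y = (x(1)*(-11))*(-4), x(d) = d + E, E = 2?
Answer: 7451185/72 ≈ 1.0349e+5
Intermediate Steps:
x(d) = 2 + d (x(d) = d + 2 = 2 + d)
D(r, j) = j²
Y = 132 (Y = ((2 + 1)*(-11))*(-4) = (3*(-11))*(-4) = -33*(-4) = 132)
(1/1152 + Y)*D(-37, 28) = (1/1152 + 132)*28² = (1/1152 + 132)*784 = (152065/1152)*784 = 7451185/72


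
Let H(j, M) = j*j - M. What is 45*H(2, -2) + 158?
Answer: 428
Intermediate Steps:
H(j, M) = j² - M
45*H(2, -2) + 158 = 45*(2² - 1*(-2)) + 158 = 45*(4 + 2) + 158 = 45*6 + 158 = 270 + 158 = 428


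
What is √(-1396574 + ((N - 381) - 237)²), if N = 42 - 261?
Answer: I*√696005 ≈ 834.27*I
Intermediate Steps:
N = -219
√(-1396574 + ((N - 381) - 237)²) = √(-1396574 + ((-219 - 381) - 237)²) = √(-1396574 + (-600 - 237)²) = √(-1396574 + (-837)²) = √(-1396574 + 700569) = √(-696005) = I*√696005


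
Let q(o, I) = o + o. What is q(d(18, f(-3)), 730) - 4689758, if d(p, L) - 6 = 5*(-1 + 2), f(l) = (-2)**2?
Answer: -4689736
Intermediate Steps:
f(l) = 4
d(p, L) = 11 (d(p, L) = 6 + 5*(-1 + 2) = 6 + 5*1 = 6 + 5 = 11)
q(o, I) = 2*o
q(d(18, f(-3)), 730) - 4689758 = 2*11 - 4689758 = 22 - 4689758 = -4689736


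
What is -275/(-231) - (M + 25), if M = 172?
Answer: -4112/21 ≈ -195.81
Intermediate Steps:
-275/(-231) - (M + 25) = -275/(-231) - (172 + 25) = -275*(-1/231) - 1*197 = 25/21 - 197 = -4112/21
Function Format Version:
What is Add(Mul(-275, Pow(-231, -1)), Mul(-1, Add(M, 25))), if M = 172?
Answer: Rational(-4112, 21) ≈ -195.81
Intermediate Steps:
Add(Mul(-275, Pow(-231, -1)), Mul(-1, Add(M, 25))) = Add(Mul(-275, Pow(-231, -1)), Mul(-1, Add(172, 25))) = Add(Mul(-275, Rational(-1, 231)), Mul(-1, 197)) = Add(Rational(25, 21), -197) = Rational(-4112, 21)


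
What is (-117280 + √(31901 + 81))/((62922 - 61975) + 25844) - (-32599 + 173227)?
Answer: -3767682028/26791 + √31982/26791 ≈ -1.4063e+5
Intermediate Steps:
(-117280 + √(31901 + 81))/((62922 - 61975) + 25844) - (-32599 + 173227) = (-117280 + √31982)/(947 + 25844) - 1*140628 = (-117280 + √31982)/26791 - 140628 = (-117280 + √31982)*(1/26791) - 140628 = (-117280/26791 + √31982/26791) - 140628 = -3767682028/26791 + √31982/26791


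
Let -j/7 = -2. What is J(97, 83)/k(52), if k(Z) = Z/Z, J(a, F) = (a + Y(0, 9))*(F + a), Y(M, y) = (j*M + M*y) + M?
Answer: 17460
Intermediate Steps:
j = 14 (j = -7*(-2) = 14)
Y(M, y) = 15*M + M*y (Y(M, y) = (14*M + M*y) + M = 15*M + M*y)
J(a, F) = a*(F + a) (J(a, F) = (a + 0*(15 + 9))*(F + a) = (a + 0*24)*(F + a) = (a + 0)*(F + a) = a*(F + a))
k(Z) = 1
J(97, 83)/k(52) = (97*(83 + 97))/1 = (97*180)*1 = 17460*1 = 17460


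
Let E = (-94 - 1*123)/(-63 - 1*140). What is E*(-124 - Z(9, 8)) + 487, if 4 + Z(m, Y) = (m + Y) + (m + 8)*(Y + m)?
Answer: 917/29 ≈ 31.621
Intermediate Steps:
Z(m, Y) = -4 + Y + m + (8 + m)*(Y + m) (Z(m, Y) = -4 + ((m + Y) + (m + 8)*(Y + m)) = -4 + ((Y + m) + (8 + m)*(Y + m)) = -4 + (Y + m + (8 + m)*(Y + m)) = -4 + Y + m + (8 + m)*(Y + m))
E = 31/29 (E = (-94 - 123)/(-63 - 140) = -217/(-203) = -217*(-1/203) = 31/29 ≈ 1.0690)
E*(-124 - Z(9, 8)) + 487 = 31*(-124 - (-4 + 9**2 + 9*8 + 9*9 + 8*9))/29 + 487 = 31*(-124 - (-4 + 81 + 72 + 81 + 72))/29 + 487 = 31*(-124 - 1*302)/29 + 487 = 31*(-124 - 302)/29 + 487 = (31/29)*(-426) + 487 = -13206/29 + 487 = 917/29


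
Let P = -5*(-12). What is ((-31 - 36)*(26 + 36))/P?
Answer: -2077/30 ≈ -69.233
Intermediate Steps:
P = 60
((-31 - 36)*(26 + 36))/P = ((-31 - 36)*(26 + 36))/60 = -67*62*(1/60) = -4154*1/60 = -2077/30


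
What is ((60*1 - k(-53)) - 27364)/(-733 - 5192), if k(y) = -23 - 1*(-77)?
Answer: 27358/5925 ≈ 4.6174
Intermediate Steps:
k(y) = 54 (k(y) = -23 + 77 = 54)
((60*1 - k(-53)) - 27364)/(-733 - 5192) = ((60*1 - 1*54) - 27364)/(-733 - 5192) = ((60 - 54) - 27364)/(-5925) = (6 - 27364)*(-1/5925) = -27358*(-1/5925) = 27358/5925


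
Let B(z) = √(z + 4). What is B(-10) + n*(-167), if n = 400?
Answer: -66800 + I*√6 ≈ -66800.0 + 2.4495*I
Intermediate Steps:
B(z) = √(4 + z)
B(-10) + n*(-167) = √(4 - 10) + 400*(-167) = √(-6) - 66800 = I*√6 - 66800 = -66800 + I*√6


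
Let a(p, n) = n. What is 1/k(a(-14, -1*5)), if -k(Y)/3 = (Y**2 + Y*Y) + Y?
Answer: -1/135 ≈ -0.0074074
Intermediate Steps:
k(Y) = -6*Y**2 - 3*Y (k(Y) = -3*((Y**2 + Y*Y) + Y) = -3*((Y**2 + Y**2) + Y) = -3*(2*Y**2 + Y) = -3*(Y + 2*Y**2) = -6*Y**2 - 3*Y)
1/k(a(-14, -1*5)) = 1/(-3*(-1*5)*(1 + 2*(-1*5))) = 1/(-3*(-5)*(1 + 2*(-5))) = 1/(-3*(-5)*(1 - 10)) = 1/(-3*(-5)*(-9)) = 1/(-135) = -1/135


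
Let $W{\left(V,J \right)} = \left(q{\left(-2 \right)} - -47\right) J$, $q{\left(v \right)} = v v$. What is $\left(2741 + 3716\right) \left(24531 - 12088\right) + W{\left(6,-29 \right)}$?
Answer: $80342972$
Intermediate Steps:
$q{\left(v \right)} = v^{2}$
$W{\left(V,J \right)} = 51 J$ ($W{\left(V,J \right)} = \left(\left(-2\right)^{2} - -47\right) J = \left(4 + 47\right) J = 51 J$)
$\left(2741 + 3716\right) \left(24531 - 12088\right) + W{\left(6,-29 \right)} = \left(2741 + 3716\right) \left(24531 - 12088\right) + 51 \left(-29\right) = 6457 \cdot 12443 - 1479 = 80344451 - 1479 = 80342972$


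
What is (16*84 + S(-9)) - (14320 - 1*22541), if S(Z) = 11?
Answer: 9576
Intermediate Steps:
(16*84 + S(-9)) - (14320 - 1*22541) = (16*84 + 11) - (14320 - 1*22541) = (1344 + 11) - (14320 - 22541) = 1355 - 1*(-8221) = 1355 + 8221 = 9576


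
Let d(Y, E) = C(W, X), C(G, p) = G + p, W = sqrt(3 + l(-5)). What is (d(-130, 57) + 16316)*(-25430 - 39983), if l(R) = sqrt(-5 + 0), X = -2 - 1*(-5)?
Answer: -1067474747 - 65413*sqrt(3 + I*sqrt(5)) ≈ -1.0676e+9 - 39834.0*I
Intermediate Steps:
X = 3 (X = -2 + 5 = 3)
l(R) = I*sqrt(5) (l(R) = sqrt(-5) = I*sqrt(5))
W = sqrt(3 + I*sqrt(5)) ≈ 1.836 + 0.60896*I
d(Y, E) = 3 + sqrt(3 + I*sqrt(5)) (d(Y, E) = sqrt(3 + I*sqrt(5)) + 3 = 3 + sqrt(3 + I*sqrt(5)))
(d(-130, 57) + 16316)*(-25430 - 39983) = ((3 + sqrt(3 + I*sqrt(5))) + 16316)*(-25430 - 39983) = (16319 + sqrt(3 + I*sqrt(5)))*(-65413) = -1067474747 - 65413*sqrt(3 + I*sqrt(5))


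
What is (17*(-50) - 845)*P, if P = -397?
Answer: 672915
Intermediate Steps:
(17*(-50) - 845)*P = (17*(-50) - 845)*(-397) = (-850 - 845)*(-397) = -1695*(-397) = 672915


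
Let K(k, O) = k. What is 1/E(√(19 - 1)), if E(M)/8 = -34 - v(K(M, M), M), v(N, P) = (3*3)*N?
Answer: 17/1208 - 27*√2/2416 ≈ -0.0017317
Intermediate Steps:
v(N, P) = 9*N
E(M) = -272 - 72*M (E(M) = 8*(-34 - 9*M) = -272 - 72*M)
1/E(√(19 - 1)) = 1/(-272 - 72*√(19 - 1)) = 1/(-272 - 216*√2)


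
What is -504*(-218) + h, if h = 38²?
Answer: 111316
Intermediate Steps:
h = 1444
-504*(-218) + h = -504*(-218) + 1444 = 109872 + 1444 = 111316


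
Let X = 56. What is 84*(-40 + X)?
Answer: 1344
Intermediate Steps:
84*(-40 + X) = 84*(-40 + 56) = 84*16 = 1344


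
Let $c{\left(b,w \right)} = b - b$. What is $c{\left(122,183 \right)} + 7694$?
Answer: $7694$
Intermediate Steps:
$c{\left(b,w \right)} = 0$
$c{\left(122,183 \right)} + 7694 = 0 + 7694 = 7694$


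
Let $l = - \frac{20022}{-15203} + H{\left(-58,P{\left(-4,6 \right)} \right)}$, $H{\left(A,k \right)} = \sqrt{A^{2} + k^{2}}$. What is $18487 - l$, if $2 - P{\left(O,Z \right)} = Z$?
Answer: $\frac{281037839}{15203} - 26 \sqrt{5} \approx 18428.0$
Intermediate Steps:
$P{\left(O,Z \right)} = 2 - Z$
$l = \frac{20022}{15203} + 26 \sqrt{5}$ ($l = - \frac{20022}{-15203} + \sqrt{\left(-58\right)^{2} + \left(2 - 6\right)^{2}} = \left(-20022\right) \left(- \frac{1}{15203}\right) + \sqrt{3364 + \left(2 - 6\right)^{2}} = \frac{20022}{15203} + \sqrt{3364 + \left(-4\right)^{2}} = \frac{20022}{15203} + \sqrt{3364 + 16} = \frac{20022}{15203} + \sqrt{3380} = \frac{20022}{15203} + 26 \sqrt{5} \approx 59.455$)
$18487 - l = 18487 - \left(\frac{20022}{15203} + 26 \sqrt{5}\right) = \frac{281037839}{15203} - 26 \sqrt{5}$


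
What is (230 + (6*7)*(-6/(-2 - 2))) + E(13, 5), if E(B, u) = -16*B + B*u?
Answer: 150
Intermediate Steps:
(230 + (6*7)*(-6/(-2 - 2))) + E(13, 5) = (230 + (6*7)*(-6/(-2 - 2))) + 13*(-16 + 5) = (230 + 42*(-6/(-4))) + 13*(-11) = (230 + 42*(-6*(-¼))) - 143 = (230 + 42*(3/2)) - 143 = (230 + 63) - 143 = 293 - 143 = 150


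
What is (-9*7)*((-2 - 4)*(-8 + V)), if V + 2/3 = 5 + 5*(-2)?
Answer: -5166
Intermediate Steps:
V = -17/3 (V = -2/3 + (5 + 5*(-2)) = -2/3 + (5 - 10) = -2/3 - 5 = -17/3 ≈ -5.6667)
(-9*7)*((-2 - 4)*(-8 + V)) = (-9*7)*((-2 - 4)*(-8 - 17/3)) = -(-378)*(-41)/3 = -63*82 = -5166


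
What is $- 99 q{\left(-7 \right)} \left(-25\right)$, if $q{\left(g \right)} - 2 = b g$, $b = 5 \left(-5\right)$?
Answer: $438075$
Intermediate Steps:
$b = -25$
$q{\left(g \right)} = 2 - 25 g$
$- 99 q{\left(-7 \right)} \left(-25\right) = - 99 \left(2 - -175\right) \left(-25\right) = - 99 \left(2 + 175\right) \left(-25\right) = \left(-99\right) 177 \left(-25\right) = \left(-17523\right) \left(-25\right) = 438075$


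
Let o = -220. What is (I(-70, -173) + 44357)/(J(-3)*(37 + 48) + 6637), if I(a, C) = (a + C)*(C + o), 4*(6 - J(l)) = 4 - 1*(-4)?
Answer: 139856/6977 ≈ 20.045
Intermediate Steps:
J(l) = 4 (J(l) = 6 - (4 - 1*(-4))/4 = 6 - (4 + 4)/4 = 6 - ¼*8 = 6 - 2 = 4)
I(a, C) = (-220 + C)*(C + a) (I(a, C) = (a + C)*(C - 220) = (C + a)*(-220 + C) = (-220 + C)*(C + a))
(I(-70, -173) + 44357)/(J(-3)*(37 + 48) + 6637) = (((-173)² - 220*(-173) - 220*(-70) - 173*(-70)) + 44357)/(4*(37 + 48) + 6637) = ((29929 + 38060 + 15400 + 12110) + 44357)/(4*85 + 6637) = (95499 + 44357)/(340 + 6637) = 139856/6977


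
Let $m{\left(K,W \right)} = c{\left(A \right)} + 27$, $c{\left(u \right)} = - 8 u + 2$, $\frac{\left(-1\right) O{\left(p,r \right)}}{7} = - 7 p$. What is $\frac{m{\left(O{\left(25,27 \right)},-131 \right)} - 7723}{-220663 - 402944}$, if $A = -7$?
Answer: $\frac{2546}{207869} \approx 0.012248$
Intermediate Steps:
$O{\left(p,r \right)} = 49 p$ ($O{\left(p,r \right)} = - 7 \left(- 7 p\right) = 49 p$)
$c{\left(u \right)} = 2 - 8 u$
$m{\left(K,W \right)} = 85$ ($m{\left(K,W \right)} = \left(2 - -56\right) + 27 = \left(2 + 56\right) + 27 = 58 + 27 = 85$)
$\frac{m{\left(O{\left(25,27 \right)},-131 \right)} - 7723}{-220663 - 402944} = \frac{85 - 7723}{-220663 - 402944} = - \frac{7638}{-623607} = \left(-7638\right) \left(- \frac{1}{623607}\right) = \frac{2546}{207869}$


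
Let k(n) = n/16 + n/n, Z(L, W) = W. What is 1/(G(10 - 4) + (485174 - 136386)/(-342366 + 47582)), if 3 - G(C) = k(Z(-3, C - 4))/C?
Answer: 73696/120073 ≈ 0.61376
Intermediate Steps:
k(n) = 1 + n/16 (k(n) = n*(1/16) + 1 = n/16 + 1 = 1 + n/16)
G(C) = 3 - (¾ + C/16)/C (G(C) = 3 - (1 + (C - 4)/16)/C = 3 - (1 + (-4 + C)/16)/C = 3 - (1 + (-¼ + C/16))/C = 3 - (¾ + C/16)/C)
1/(G(10 - 4) + (485174 - 136386)/(-342366 + 47582)) = 1/((-12 + 47*(10 - 4))/(16*(10 - 4)) + (485174 - 136386)/(-342366 + 47582)) = 1/((1/16)*(-12 + 47*6)/6 + 348788/(-294784)) = 1/((1/16)*(⅙)*(-12 + 282) + 348788*(-1/294784)) = 1/((1/16)*(⅙)*270 - 87197/73696) = 1/(45/16 - 87197/73696) = 1/(120073/73696) = 73696/120073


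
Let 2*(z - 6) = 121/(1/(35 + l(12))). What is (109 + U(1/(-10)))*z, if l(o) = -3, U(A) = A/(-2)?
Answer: 2117751/10 ≈ 2.1178e+5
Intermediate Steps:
U(A) = -A/2 (U(A) = A*(-½) = -A/2)
z = 1942 (z = 6 + (121/(1/(35 - 3)))/2 = 6 + (121/(1/32))/2 = 6 + (121*32)/2 = 6 + (½)*3872 = 6 + 1936 = 1942)
(109 + U(1/(-10)))*z = (109 - 1/(2*(-10)))*1942 = (109 - (-1)/(2*10))*1942 = (109 - ½*(-⅒))*1942 = (109 + 1/20)*1942 = (2181/20)*1942 = 2117751/10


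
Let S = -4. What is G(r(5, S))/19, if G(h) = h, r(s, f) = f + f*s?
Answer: -24/19 ≈ -1.2632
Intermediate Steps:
G(r(5, S))/19 = (-4*(1 + 5))/19 = (-4*6)/19 = (1/19)*(-24) = -24/19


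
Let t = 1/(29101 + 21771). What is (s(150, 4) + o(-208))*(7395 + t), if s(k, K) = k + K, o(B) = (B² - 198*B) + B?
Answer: 15874445614877/25436 ≈ 6.2409e+8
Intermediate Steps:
o(B) = B² - 197*B
t = 1/50872 ≈ 1.9657e-5
s(k, K) = K + k
(s(150, 4) + o(-208))*(7395 + t) = ((4 + 150) - 208*(-197 - 208))*(7395 + 1/50872) = (154 - 208*(-405))*(376198441/50872) = (154 + 84240)*(376198441/50872) = 84394*(376198441/50872) = 15874445614877/25436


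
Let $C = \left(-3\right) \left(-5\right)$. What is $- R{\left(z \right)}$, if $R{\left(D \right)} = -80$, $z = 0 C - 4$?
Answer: $80$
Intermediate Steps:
$C = 15$
$z = -4$ ($z = 0 \cdot 15 - 4 = 0 - 4 = -4$)
$- R{\left(z \right)} = \left(-1\right) \left(-80\right) = 80$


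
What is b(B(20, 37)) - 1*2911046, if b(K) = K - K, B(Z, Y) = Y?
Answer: -2911046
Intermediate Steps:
b(K) = 0
b(B(20, 37)) - 1*2911046 = 0 - 1*2911046 = 0 - 2911046 = -2911046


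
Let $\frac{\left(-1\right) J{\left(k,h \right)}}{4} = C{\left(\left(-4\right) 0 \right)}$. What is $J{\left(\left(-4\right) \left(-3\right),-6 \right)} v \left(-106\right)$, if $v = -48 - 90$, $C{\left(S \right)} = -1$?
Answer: $58512$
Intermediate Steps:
$v = -138$
$J{\left(k,h \right)} = 4$ ($J{\left(k,h \right)} = \left(-4\right) \left(-1\right) = 4$)
$J{\left(\left(-4\right) \left(-3\right),-6 \right)} v \left(-106\right) = 4 \left(-138\right) \left(-106\right) = \left(-552\right) \left(-106\right) = 58512$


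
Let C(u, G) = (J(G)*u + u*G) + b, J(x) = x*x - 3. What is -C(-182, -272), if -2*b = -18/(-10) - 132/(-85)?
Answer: 456111349/34 ≈ 1.3415e+7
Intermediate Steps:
J(x) = -3 + x² (J(x) = x² - 3 = -3 + x²)
b = -57/34 (b = -(-18/(-10) - 132/(-85))/2 = -(-18*(-⅒) - 132*(-1/85))/2 = -(9/5 + 132/85)/2 = -½*57/17 = -57/34 ≈ -1.6765)
C(u, G) = -57/34 + G*u + u*(-3 + G²) (C(u, G) = ((-3 + G²)*u + u*G) - 57/34 = (u*(-3 + G²) + G*u) - 57/34 = (G*u + u*(-3 + G²)) - 57/34 = -57/34 + G*u + u*(-3 + G²))
-C(-182, -272) = -(-57/34 - 272*(-182) - 182*(-3 + (-272)²)) = -(-57/34 + 49504 - 182*(-3 + 73984)) = -(-57/34 + 49504 - 182*73981) = -(-57/34 + 49504 - 13464542) = -1*(-456111349/34) = 456111349/34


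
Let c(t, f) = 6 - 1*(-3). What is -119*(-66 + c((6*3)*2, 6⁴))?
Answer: 6783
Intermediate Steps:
c(t, f) = 9 (c(t, f) = 6 + 3 = 9)
-119*(-66 + c((6*3)*2, 6⁴)) = -119*(-66 + 9) = -119*(-57) = 6783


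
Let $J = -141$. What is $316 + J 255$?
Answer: $-35639$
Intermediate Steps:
$316 + J 255 = 316 - 35955 = -35639$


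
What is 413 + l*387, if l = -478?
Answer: -184573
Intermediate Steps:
413 + l*387 = 413 - 478*387 = 413 - 184986 = -184573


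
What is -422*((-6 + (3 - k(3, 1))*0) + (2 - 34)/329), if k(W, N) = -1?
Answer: 846532/329 ≈ 2573.0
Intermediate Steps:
-422*((-6 + (3 - k(3, 1))*0) + (2 - 34)/329) = -422*((-6 + (3 - 1*(-1))*0) + (2 - 34)/329) = -422*((-6 + (3 + 1)*0) - 32*1/329) = -422*((-6 + 4*0) - 32/329) = -422*((-6 + 0) - 32/329) = -422*(-6 - 32/329) = -422*(-2006/329) = 846532/329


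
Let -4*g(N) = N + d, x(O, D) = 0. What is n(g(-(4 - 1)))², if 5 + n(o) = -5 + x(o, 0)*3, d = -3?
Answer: 100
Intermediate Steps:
g(N) = ¾ - N/4 (g(N) = -(N - 3)/4 = -(-3 + N)/4 = ¾ - N/4)
n(o) = -10 (n(o) = -5 + (-5 + 0*3) = -5 + (-5 + 0) = -5 - 5 = -10)
n(g(-(4 - 1)))² = (-10)² = 100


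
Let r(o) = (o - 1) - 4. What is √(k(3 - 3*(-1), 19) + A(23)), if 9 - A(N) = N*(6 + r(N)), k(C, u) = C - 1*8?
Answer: I*√545 ≈ 23.345*I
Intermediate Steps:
k(C, u) = -8 + C (k(C, u) = C - 8 = -8 + C)
r(o) = -5 + o (r(o) = (-1 + o) - 4 = -5 + o)
A(N) = 9 - N*(1 + N) (A(N) = 9 - N*(6 + (-5 + N)) = 9 - N*(1 + N))
√(k(3 - 3*(-1), 19) + A(23)) = √((-8 + (3 - 3*(-1))) + (9 - 1*23 - 1*23²)) = √((-8 + (3 + 3)) + (9 - 23 - 1*529)) = √((-8 + 6) + (9 - 23 - 529)) = √(-2 - 543) = √(-545) = I*√545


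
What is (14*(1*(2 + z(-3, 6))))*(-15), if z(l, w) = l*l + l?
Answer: -1680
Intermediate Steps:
z(l, w) = l + l**2 (z(l, w) = l**2 + l = l + l**2)
(14*(1*(2 + z(-3, 6))))*(-15) = (14*(1*(2 - 3*(1 - 3))))*(-15) = (14*(1*(2 - 3*(-2))))*(-15) = (14*(1*(2 + 6)))*(-15) = (14*(1*8))*(-15) = (14*8)*(-15) = 112*(-15) = -1680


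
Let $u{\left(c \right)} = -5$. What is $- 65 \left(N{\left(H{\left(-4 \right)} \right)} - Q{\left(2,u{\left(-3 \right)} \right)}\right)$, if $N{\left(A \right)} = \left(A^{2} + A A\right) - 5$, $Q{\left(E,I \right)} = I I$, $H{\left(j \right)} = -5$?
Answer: $-1300$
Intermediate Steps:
$Q{\left(E,I \right)} = I^{2}$
$N{\left(A \right)} = -5 + 2 A^{2}$ ($N{\left(A \right)} = \left(A^{2} + A^{2}\right) - 5 = 2 A^{2} - 5 = -5 + 2 A^{2}$)
$- 65 \left(N{\left(H{\left(-4 \right)} \right)} - Q{\left(2,u{\left(-3 \right)} \right)}\right) = - 65 \left(\left(-5 + 2 \left(-5\right)^{2}\right) - \left(-5\right)^{2}\right) = - 65 \left(\left(-5 + 2 \cdot 25\right) - 25\right) = - 65 \left(\left(-5 + 50\right) - 25\right) = - 65 \left(45 - 25\right) = \left(-65\right) 20 = -1300$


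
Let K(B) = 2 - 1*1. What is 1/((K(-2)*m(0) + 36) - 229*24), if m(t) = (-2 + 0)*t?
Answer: -1/5460 ≈ -0.00018315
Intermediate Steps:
K(B) = 1 (K(B) = 2 - 1 = 1)
m(t) = -2*t
1/((K(-2)*m(0) + 36) - 229*24) = 1/((1*(-2*0) + 36) - 229*24) = 1/((1*0 + 36) - 5496) = 1/((0 + 36) - 5496) = 1/(36 - 5496) = 1/(-5460) = -1/5460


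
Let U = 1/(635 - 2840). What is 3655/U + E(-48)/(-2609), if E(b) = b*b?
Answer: -21026650779/2609 ≈ -8.0593e+6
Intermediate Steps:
E(b) = b**2
U = -1/2205 (U = 1/(-2205) = -1/2205 ≈ -0.00045351)
3655/U + E(-48)/(-2609) = 3655/(-1/2205) + (-48)**2/(-2609) = 3655*(-2205) + 2304*(-1/2609) = -8059275 - 2304/2609 = -21026650779/2609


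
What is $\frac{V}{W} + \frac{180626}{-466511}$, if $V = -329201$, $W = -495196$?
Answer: $\frac{64130615015}{231014381156} \approx 0.2776$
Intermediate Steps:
$\frac{V}{W} + \frac{180626}{-466511} = - \frac{329201}{-495196} + \frac{180626}{-466511} = \left(-329201\right) \left(- \frac{1}{495196}\right) + 180626 \left(- \frac{1}{466511}\right) = \frac{329201}{495196} - \frac{180626}{466511} = \frac{64130615015}{231014381156}$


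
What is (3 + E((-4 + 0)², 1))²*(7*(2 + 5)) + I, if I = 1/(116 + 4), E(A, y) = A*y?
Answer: 2122681/120 ≈ 17689.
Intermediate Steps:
I = 1/120 ≈ 0.0083333
(3 + E((-4 + 0)², 1))²*(7*(2 + 5)) + I = (3 + (-4 + 0)²*1)²*(7*(2 + 5)) + 1/120 = (3 + (-4)²*1)²*(7*7) + 1/120 = (3 + 16*1)²*49 + 1/120 = (3 + 16)²*49 + 1/120 = 19²*49 + 1/120 = 361*49 + 1/120 = 17689 + 1/120 = 2122681/120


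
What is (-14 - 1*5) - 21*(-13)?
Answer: 254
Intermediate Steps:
(-14 - 1*5) - 21*(-13) = (-14 - 5) + 273 = -19 + 273 = 254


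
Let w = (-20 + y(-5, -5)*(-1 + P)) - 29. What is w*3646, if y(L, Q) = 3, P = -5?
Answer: -244282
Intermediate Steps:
w = -67 (w = (-20 + 3*(-1 - 5)) - 29 = (-20 + 3*(-6)) - 29 = (-20 - 18) - 29 = -38 - 29 = -67)
w*3646 = -67*3646 = -244282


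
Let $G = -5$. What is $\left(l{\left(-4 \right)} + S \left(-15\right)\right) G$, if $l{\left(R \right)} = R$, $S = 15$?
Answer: $1145$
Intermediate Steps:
$\left(l{\left(-4 \right)} + S \left(-15\right)\right) G = \left(-4 + 15 \left(-15\right)\right) \left(-5\right) = \left(-4 - 225\right) \left(-5\right) = \left(-229\right) \left(-5\right) = 1145$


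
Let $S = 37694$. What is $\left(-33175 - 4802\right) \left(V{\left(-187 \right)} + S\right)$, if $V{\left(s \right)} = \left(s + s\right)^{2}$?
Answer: $-6743575890$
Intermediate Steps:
$V{\left(s \right)} = 4 s^{2}$ ($V{\left(s \right)} = \left(2 s\right)^{2} = 4 s^{2}$)
$\left(-33175 - 4802\right) \left(V{\left(-187 \right)} + S\right) = \left(-33175 - 4802\right) \left(4 \left(-187\right)^{2} + 37694\right) = - 37977 \left(4 \cdot 34969 + 37694\right) = - 37977 \left(139876 + 37694\right) = \left(-37977\right) 177570 = -6743575890$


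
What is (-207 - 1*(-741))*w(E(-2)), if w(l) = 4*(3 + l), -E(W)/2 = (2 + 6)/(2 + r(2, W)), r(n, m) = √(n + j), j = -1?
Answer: -4984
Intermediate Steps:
r(n, m) = √(-1 + n) (r(n, m) = √(n - 1) = √(-1 + n))
E(W) = -16/3 (E(W) = -2*(2 + 6)/(2 + √(-1 + 2)) = -16/(2 + √1) = -16/(2 + 1) = -16/3)
w(l) = 12 + 4*l
(-207 - 1*(-741))*w(E(-2)) = (-207 - 1*(-741))*(12 + 4*(-16/3)) = (-207 + 741)*(12 - 64/3) = 534*(-28/3) = -4984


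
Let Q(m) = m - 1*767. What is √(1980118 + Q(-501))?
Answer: 5*√79154 ≈ 1406.7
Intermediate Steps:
Q(m) = -767 + m (Q(m) = m - 767 = -767 + m)
√(1980118 + Q(-501)) = √(1980118 + (-767 - 501)) = √(1980118 - 1268) = √1978850 = 5*√79154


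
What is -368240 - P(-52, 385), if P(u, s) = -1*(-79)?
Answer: -368319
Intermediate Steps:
P(u, s) = 79
-368240 - P(-52, 385) = -368240 - 1*79 = -368240 - 79 = -368319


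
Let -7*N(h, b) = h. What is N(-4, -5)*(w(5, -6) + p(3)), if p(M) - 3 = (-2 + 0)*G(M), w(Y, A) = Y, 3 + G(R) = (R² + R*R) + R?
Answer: -16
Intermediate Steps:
N(h, b) = -h/7
G(R) = -3 + R + 2*R² (G(R) = -3 + ((R² + R*R) + R) = -3 + ((R² + R²) + R) = -3 + (2*R² + R) = -3 + (R + 2*R²) = -3 + R + 2*R²)
p(M) = 9 - 4*M² - 2*M (p(M) = 3 + (-2 + 0)*(-3 + M + 2*M²) = 3 - 2*(-3 + M + 2*M²) = 3 + (6 - 4*M² - 2*M) = 9 - 4*M² - 2*M)
N(-4, -5)*(w(5, -6) + p(3)) = (-⅐*(-4))*(5 + (9 - 4*3² - 2*3)) = 4*(5 + (9 - 4*9 - 6))/7 = 4*(5 + (9 - 36 - 6))/7 = 4*(5 - 33)/7 = (4/7)*(-28) = -16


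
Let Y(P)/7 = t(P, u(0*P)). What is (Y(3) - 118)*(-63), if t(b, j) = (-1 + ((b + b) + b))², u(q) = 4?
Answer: -20790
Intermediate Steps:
t(b, j) = (-1 + 3*b)² (t(b, j) = (-1 + (2*b + b))² = (-1 + 3*b)²)
Y(P) = 7*(-1 + 3*P)²
(Y(3) - 118)*(-63) = (7*(-1 + 3*3)² - 118)*(-63) = (7*(-1 + 9)² - 118)*(-63) = (7*8² - 118)*(-63) = (7*64 - 118)*(-63) = (448 - 118)*(-63) = 330*(-63) = -20790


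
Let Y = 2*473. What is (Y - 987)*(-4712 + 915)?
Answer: 155677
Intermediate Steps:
Y = 946
(Y - 987)*(-4712 + 915) = (946 - 987)*(-4712 + 915) = -41*(-3797) = 155677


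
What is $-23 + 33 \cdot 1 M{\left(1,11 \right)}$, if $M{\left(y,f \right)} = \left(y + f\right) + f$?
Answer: $736$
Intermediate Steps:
$M{\left(y,f \right)} = y + 2 f$ ($M{\left(y,f \right)} = \left(f + y\right) + f = y + 2 f$)
$-23 + 33 \cdot 1 M{\left(1,11 \right)} = -23 + 33 \cdot 1 \left(1 + 2 \cdot 11\right) = -23 + 33 \left(1 + 22\right) = -23 + 33 \cdot 23 = -23 + 759 = 736$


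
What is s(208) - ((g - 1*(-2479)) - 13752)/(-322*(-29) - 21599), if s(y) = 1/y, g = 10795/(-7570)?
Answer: -588648149/643522672 ≈ -0.91473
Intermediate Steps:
g = -2159/1514 (g = 10795*(-1/7570) = -2159/1514 ≈ -1.4260)
s(208) - ((g - 1*(-2479)) - 13752)/(-322*(-29) - 21599) = 1/208 - ((-2159/1514 - 1*(-2479)) - 13752)/(-322*(-29) - 21599) = 1/208 - ((-2159/1514 + 2479) - 13752)/(9338 - 21599) = 1/208 - (3751047/1514 - 13752)/(-12261) = 1/208 - (-17069481)*(-1)/(1514*12261) = 1/208 - 1*5689827/6187718 = 1/208 - 5689827/6187718 = -588648149/643522672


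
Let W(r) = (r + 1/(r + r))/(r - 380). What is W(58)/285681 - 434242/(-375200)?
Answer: 13790738724439/11915678328400 ≈ 1.1574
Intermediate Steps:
W(r) = (r + 1/(2*r))/(-380 + r)
W(58)/285681 - 434242/(-375200) = ((1/2 + 58**2)/(58*(-380 + 58)))/285681 - 434242/(-375200) = ((1/58)*(1/2 + 3364)/(-322))*(1/285681) - 434242*(-1/375200) = ((1/58)*(-1/322)*(6729/2))*(1/285681) + 217121/187600 = -6729/37352*1/285681 + 217121/187600 = -2243/3556918904 + 217121/187600 = 13790738724439/11915678328400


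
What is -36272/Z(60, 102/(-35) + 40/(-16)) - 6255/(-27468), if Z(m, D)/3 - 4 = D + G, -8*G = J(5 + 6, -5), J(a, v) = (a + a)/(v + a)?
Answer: 30997693555/4800796 ≈ 6456.8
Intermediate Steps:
J(a, v) = 2*a/(a + v) (J(a, v) = (2*a)/(a + v) = 2*a/(a + v))
G = -11/24 (G = -(5 + 6)/(4*((5 + 6) - 5)) = -11/(4*(11 - 5)) = -11/(4*6) = -1/8*11/3 = -11/24 ≈ -0.45833)
Z(m, D) = 85/8 + 3*D (Z(m, D) = 12 + 3*(D - 11/24) = 12 + 3*(-11/24 + D) = 12 + (-11/8 + 3*D) = 85/8 + 3*D)
-36272/Z(60, 102/(-35) + 40/(-16)) - 6255/(-27468) = -36272/(85/8 + 3*(102/(-35) + 40/(-16))) - 6255/(-27468) = -36272/(85/8 + 3*(102*(-1/35) + 40*(-1/16))) - 6255*(-1/27468) = -36272/(85/8 + 3*(-102/35 - 5/2)) + 695/3052 = -36272/(85/8 + 3*(-379/70)) + 695/3052 = -36272/(85/8 - 1137/70) + 695/3052 = -36272/(-1573/280) + 695/3052 = -36272*(-280/1573) + 695/3052 = 10156160/1573 + 695/3052 = 30997693555/4800796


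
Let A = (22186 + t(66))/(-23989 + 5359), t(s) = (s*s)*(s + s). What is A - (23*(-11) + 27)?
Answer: 1806601/9315 ≈ 193.95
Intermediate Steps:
t(s) = 2*s³ (t(s) = s²*(2*s) = 2*s³)
A = -298589/9315 (A = (22186 + 2*66³)/(-23989 + 5359) = (22186 + 2*287496)/(-18630) = (22186 + 574992)*(-1/18630) = 597178*(-1/18630) = -298589/9315 ≈ -32.055)
A - (23*(-11) + 27) = -298589/9315 - (23*(-11) + 27) = -298589/9315 - (-253 + 27) = -298589/9315 - 1*(-226) = -298589/9315 + 226 = 1806601/9315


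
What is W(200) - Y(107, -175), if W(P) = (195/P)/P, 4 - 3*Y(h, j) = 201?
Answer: 1576117/24000 ≈ 65.672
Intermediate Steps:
Y(h, j) = -197/3 (Y(h, j) = 4/3 - ⅓*201 = 4/3 - 67 = -197/3)
W(P) = 195/P²
W(200) - Y(107, -175) = 195/200² - 1*(-197/3) = 195*(1/40000) + 197/3 = 39/8000 + 197/3 = 1576117/24000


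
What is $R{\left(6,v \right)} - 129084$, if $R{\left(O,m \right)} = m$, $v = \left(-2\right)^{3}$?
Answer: $-129092$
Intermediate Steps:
$v = -8$
$R{\left(6,v \right)} - 129084 = -8 - 129084 = -129092$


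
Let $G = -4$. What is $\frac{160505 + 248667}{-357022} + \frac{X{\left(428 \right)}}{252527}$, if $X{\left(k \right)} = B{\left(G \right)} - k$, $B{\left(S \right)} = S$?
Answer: $- \frac{51740605574}{45078847297} \approx -1.1478$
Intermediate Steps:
$X{\left(k \right)} = -4 - k$
$\frac{160505 + 248667}{-357022} + \frac{X{\left(428 \right)}}{252527} = \frac{160505 + 248667}{-357022} + \frac{-4 - 428}{252527} = 409172 \left(- \frac{1}{357022}\right) + \left(-4 - 428\right) \frac{1}{252527} = - \frac{204586}{178511} - \frac{432}{252527} = - \frac{51740605574}{45078847297}$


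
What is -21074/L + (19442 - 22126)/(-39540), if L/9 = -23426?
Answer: 58297684/347349015 ≈ 0.16784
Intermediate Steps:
L = -210834 (L = 9*(-23426) = -210834)
-21074/L + (19442 - 22126)/(-39540) = -21074/(-210834) + (19442 - 22126)/(-39540) = -21074*(-1/210834) - 2684*(-1/39540) = 10537/105417 + 671/9885 = 58297684/347349015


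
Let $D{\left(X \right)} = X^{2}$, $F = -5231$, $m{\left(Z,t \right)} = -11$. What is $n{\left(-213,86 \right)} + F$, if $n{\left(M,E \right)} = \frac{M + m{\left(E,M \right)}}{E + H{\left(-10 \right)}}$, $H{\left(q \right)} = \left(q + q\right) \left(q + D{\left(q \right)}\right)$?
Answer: $- \frac{4482855}{857} \approx -5230.9$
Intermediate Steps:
$H{\left(q \right)} = 2 q \left(q + q^{2}\right)$ ($H{\left(q \right)} = \left(q + q\right) \left(q + q^{2}\right) = 2 q \left(q + q^{2}\right)$)
$n{\left(M,E \right)} = \frac{-11 + M}{-1800 + E}$ ($n{\left(M,E \right)} = \frac{M - 11}{E + 2 \left(-10\right)^{2} \left(1 - 10\right)} = \frac{-11 + M}{E + 2 \cdot 100 \left(-9\right)} = \frac{-11 + M}{E - 1800} = \frac{-11 + M}{-1800 + E}$)
$n{\left(-213,86 \right)} + F = \frac{-11 - 213}{-1800 + 86} - 5231 = \frac{1}{-1714} \left(-224\right) - 5231 = \left(- \frac{1}{1714}\right) \left(-224\right) - 5231 = \frac{112}{857} - 5231 = - \frac{4482855}{857}$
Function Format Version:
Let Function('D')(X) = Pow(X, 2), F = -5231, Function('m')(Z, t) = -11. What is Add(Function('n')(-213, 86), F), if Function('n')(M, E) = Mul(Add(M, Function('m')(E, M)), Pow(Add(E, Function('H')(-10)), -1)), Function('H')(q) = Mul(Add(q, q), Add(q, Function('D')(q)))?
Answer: Rational(-4482855, 857) ≈ -5230.9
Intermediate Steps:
Function('H')(q) = Mul(2, q, Add(q, Pow(q, 2))) (Function('H')(q) = Mul(Add(q, q), Add(q, Pow(q, 2))) = Mul(Mul(2, q), Add(q, Pow(q, 2))) = Mul(2, q, Add(q, Pow(q, 2))))
Function('n')(M, E) = Mul(Pow(Add(-1800, E), -1), Add(-11, M)) (Function('n')(M, E) = Mul(Add(M, -11), Pow(Add(E, Mul(2, Pow(-10, 2), Add(1, -10))), -1)) = Mul(Add(-11, M), Pow(Add(E, Mul(2, 100, -9)), -1)) = Mul(Add(-11, M), Pow(Add(E, -1800), -1)) = Mul(Add(-11, M), Pow(Add(-1800, E), -1)) = Mul(Pow(Add(-1800, E), -1), Add(-11, M)))
Add(Function('n')(-213, 86), F) = Add(Mul(Pow(Add(-1800, 86), -1), Add(-11, -213)), -5231) = Add(Mul(Pow(-1714, -1), -224), -5231) = Add(Mul(Rational(-1, 1714), -224), -5231) = Add(Rational(112, 857), -5231) = Rational(-4482855, 857)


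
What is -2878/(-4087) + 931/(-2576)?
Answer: 515533/1504016 ≈ 0.34277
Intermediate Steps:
-2878/(-4087) + 931/(-2576) = -2878*(-1/4087) + 931*(-1/2576) = 2878/4087 - 133/368 = 515533/1504016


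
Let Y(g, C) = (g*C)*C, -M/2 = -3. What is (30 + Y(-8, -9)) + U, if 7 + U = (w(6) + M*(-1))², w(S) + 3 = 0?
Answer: -544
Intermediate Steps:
M = 6 (M = -2*(-3) = 6)
Y(g, C) = g*C² (Y(g, C) = (C*g)*C = g*C²)
w(S) = -3 (w(S) = -3 + 0 = -3)
U = 74 (U = -7 + (-3 + 6*(-1))² = -7 + (-3 - 6)² = -7 + (-9)² = -7 + 81 = 74)
(30 + Y(-8, -9)) + U = (30 - 8*(-9)²) + 74 = (30 - 8*81) + 74 = (30 - 648) + 74 = -618 + 74 = -544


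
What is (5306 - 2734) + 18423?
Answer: 20995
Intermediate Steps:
(5306 - 2734) + 18423 = 2572 + 18423 = 20995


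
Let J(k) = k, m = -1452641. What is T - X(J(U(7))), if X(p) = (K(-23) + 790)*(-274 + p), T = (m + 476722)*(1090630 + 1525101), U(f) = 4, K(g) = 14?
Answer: -2552741364709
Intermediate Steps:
T = -2552741581789 (T = (-1452641 + 476722)*(1090630 + 1525101) = -975919*2615731 = -2552741581789)
X(p) = -220296 + 804*p (X(p) = (14 + 790)*(-274 + p) = 804*(-274 + p) = -220296 + 804*p)
T - X(J(U(7))) = -2552741581789 - (-220296 + 804*4) = -2552741581789 - (-220296 + 3216) = -2552741581789 - 1*(-217080) = -2552741581789 + 217080 = -2552741364709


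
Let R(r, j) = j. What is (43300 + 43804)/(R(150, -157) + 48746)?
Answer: 87104/48589 ≈ 1.7927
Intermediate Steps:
(43300 + 43804)/(R(150, -157) + 48746) = (43300 + 43804)/(-157 + 48746) = 87104/48589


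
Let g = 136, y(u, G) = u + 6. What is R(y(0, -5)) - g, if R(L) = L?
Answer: -130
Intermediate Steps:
y(u, G) = 6 + u
R(y(0, -5)) - g = (6 + 0) - 1*136 = 6 - 136 = -130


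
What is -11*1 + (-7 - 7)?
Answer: -25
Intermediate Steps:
-11*1 + (-7 - 7) = -11 - 14 = -25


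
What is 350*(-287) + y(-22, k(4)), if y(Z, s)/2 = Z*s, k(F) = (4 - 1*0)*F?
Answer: -101154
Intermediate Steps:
k(F) = 4*F (k(F) = (4 + 0)*F = 4*F)
y(Z, s) = 2*Z*s (y(Z, s) = 2*(Z*s) = 2*Z*s)
350*(-287) + y(-22, k(4)) = 350*(-287) + 2*(-22)*(4*4) = -100450 + 2*(-22)*16 = -100450 - 704 = -101154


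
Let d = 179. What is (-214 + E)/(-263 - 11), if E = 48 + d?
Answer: -13/274 ≈ -0.047445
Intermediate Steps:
E = 227 (E = 48 + 179 = 227)
(-214 + E)/(-263 - 11) = (-214 + 227)/(-263 - 11) = 13/(-274) = 13*(-1/274) = -13/274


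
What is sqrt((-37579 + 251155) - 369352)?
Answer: 8*I*sqrt(2434) ≈ 394.68*I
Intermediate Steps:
sqrt((-37579 + 251155) - 369352) = sqrt(213576 - 369352) = sqrt(-155776) = 8*I*sqrt(2434)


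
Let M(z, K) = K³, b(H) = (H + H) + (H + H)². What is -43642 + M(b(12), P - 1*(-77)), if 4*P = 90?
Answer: 7531463/8 ≈ 9.4143e+5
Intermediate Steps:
P = 45/2 (P = (¼)*90 = 45/2 ≈ 22.500)
b(H) = 2*H + 4*H² (b(H) = 2*H + (2*H)² = 2*H + 4*H²)
-43642 + M(b(12), P - 1*(-77)) = -43642 + (45/2 - 1*(-77))³ = -43642 + (45/2 + 77)³ = -43642 + (199/2)³ = -43642 + 7880599/8 = 7531463/8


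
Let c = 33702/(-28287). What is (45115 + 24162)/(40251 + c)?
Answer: 653212833/379515445 ≈ 1.7212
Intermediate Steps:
c = -11234/9429 (c = 33702*(-1/28287) = -11234/9429 ≈ -1.1914)
(45115 + 24162)/(40251 + c) = (45115 + 24162)/(40251 - 11234/9429) = 69277/(379515445/9429) = 69277*(9429/379515445) = 653212833/379515445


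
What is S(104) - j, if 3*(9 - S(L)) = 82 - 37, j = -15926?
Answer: 15920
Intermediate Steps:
S(L) = -6 (S(L) = 9 - (82 - 37)/3 = 9 - ⅓*45 = 9 - 15 = -6)
S(104) - j = -6 - 1*(-15926) = -6 + 15926 = 15920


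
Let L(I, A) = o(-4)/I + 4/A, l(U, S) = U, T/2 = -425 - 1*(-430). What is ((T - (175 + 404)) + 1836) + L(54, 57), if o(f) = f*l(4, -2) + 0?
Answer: 649855/513 ≈ 1266.8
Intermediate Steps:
T = 10 (T = 2*(-425 - 1*(-430)) = 2*(-425 + 430) = 2*5 = 10)
o(f) = 4*f (o(f) = f*4 + 0 = 4*f + 0 = 4*f)
L(I, A) = -16/I + 4/A (L(I, A) = (4*(-4))/I + 4/A = -16/I + 4/A)
((T - (175 + 404)) + 1836) + L(54, 57) = ((10 - (175 + 404)) + 1836) + (-16/54 + 4/57) = ((10 - 1*579) + 1836) + (-16*1/54 + 4*(1/57)) = ((10 - 579) + 1836) + (-8/27 + 4/57) = (-569 + 1836) - 116/513 = 1267 - 116/513 = 649855/513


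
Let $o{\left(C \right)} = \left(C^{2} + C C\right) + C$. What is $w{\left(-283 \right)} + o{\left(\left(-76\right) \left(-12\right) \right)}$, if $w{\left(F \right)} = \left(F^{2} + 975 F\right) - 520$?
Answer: $1468044$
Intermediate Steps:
$w{\left(F \right)} = -520 + F^{2} + 975 F$
$o{\left(C \right)} = C + 2 C^{2}$ ($o{\left(C \right)} = \left(C^{2} + C^{2}\right) + C = 2 C^{2} + C = C + 2 C^{2}$)
$w{\left(-283 \right)} + o{\left(\left(-76\right) \left(-12\right) \right)} = \left(-520 + \left(-283\right)^{2} + 975 \left(-283\right)\right) + \left(-76\right) \left(-12\right) \left(1 + 2 \left(\left(-76\right) \left(-12\right)\right)\right) = \left(-520 + 80089 - 275925\right) + 912 \left(1 + 2 \cdot 912\right) = -196356 + 912 \left(1 + 1824\right) = -196356 + 912 \cdot 1825 = -196356 + 1664400 = 1468044$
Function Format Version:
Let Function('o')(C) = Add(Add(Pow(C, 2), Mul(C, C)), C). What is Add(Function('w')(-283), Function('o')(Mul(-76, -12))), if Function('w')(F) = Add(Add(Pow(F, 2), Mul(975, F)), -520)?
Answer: 1468044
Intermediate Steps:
Function('w')(F) = Add(-520, Pow(F, 2), Mul(975, F))
Function('o')(C) = Add(C, Mul(2, Pow(C, 2))) (Function('o')(C) = Add(Add(Pow(C, 2), Pow(C, 2)), C) = Add(Mul(2, Pow(C, 2)), C) = Add(C, Mul(2, Pow(C, 2))))
Add(Function('w')(-283), Function('o')(Mul(-76, -12))) = Add(Add(-520, Pow(-283, 2), Mul(975, -283)), Mul(Mul(-76, -12), Add(1, Mul(2, Mul(-76, -12))))) = Add(Add(-520, 80089, -275925), Mul(912, Add(1, Mul(2, 912)))) = Add(-196356, Mul(912, Add(1, 1824))) = Add(-196356, Mul(912, 1825)) = Add(-196356, 1664400) = 1468044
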